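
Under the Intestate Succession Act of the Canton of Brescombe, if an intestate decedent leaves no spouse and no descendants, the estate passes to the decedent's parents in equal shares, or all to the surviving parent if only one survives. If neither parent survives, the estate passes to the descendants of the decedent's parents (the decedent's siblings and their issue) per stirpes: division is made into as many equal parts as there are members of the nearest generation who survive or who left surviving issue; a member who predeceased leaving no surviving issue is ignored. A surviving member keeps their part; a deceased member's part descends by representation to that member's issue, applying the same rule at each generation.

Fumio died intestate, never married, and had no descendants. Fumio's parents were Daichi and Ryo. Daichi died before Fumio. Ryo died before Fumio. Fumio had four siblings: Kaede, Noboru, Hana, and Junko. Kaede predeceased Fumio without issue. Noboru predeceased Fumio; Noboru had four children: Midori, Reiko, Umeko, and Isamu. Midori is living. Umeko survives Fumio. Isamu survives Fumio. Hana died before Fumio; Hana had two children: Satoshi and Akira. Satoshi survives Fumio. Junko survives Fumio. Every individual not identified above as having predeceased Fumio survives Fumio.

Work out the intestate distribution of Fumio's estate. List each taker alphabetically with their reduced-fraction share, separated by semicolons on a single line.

Akira 1/6; Isamu 1/12; Junko 1/3; Midori 1/12; Reiko 1/12; Satoshi 1/6; Umeko 1/12

Neither parent survives and there are no descendants, so the estate passes to Fumio's siblings and their issue per stirpes.
Kaede left no surviving issue, so that branch lapses and is disregarded.
The estate is divided into 3 equal shares of 1/3 among Noboru, Hana, Junko.
Noboru predeceased; the 1/3 allotted to Noboru's branch passes to Noboru's issue by representation.
The 1/3 is divided into 4 equal shares of 1/12 among Midori, Reiko, Umeko, Isamu.
Midori is living and takes 1/12.
Reiko is living and takes 1/12.
Umeko is living and takes 1/12.
Isamu is living and takes 1/12.
Hana predeceased; the 1/3 allotted to Hana's branch passes to Hana's issue by representation.
The 1/3 is divided into 2 equal shares of 1/6 among Satoshi, Akira.
Satoshi is living and takes 1/6.
Akira is living and takes 1/6.
Junko is living and takes 1/3.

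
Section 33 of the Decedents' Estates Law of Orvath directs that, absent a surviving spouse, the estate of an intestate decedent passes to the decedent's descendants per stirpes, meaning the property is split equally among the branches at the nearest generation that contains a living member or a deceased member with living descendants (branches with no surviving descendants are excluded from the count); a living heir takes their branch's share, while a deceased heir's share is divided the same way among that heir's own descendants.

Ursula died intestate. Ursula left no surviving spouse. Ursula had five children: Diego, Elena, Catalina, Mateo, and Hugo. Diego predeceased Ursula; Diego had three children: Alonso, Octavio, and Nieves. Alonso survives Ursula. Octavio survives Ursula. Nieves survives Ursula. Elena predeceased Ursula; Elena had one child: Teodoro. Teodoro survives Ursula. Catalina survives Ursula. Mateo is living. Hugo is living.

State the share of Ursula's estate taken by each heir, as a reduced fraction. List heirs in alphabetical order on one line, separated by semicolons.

Alonso 1/15; Catalina 1/5; Hugo 1/5; Mateo 1/5; Nieves 1/15; Octavio 1/15; Teodoro 1/5

There is no surviving spouse, so the entire estate passes to Ursula's descendants per stirpes.
The estate is divided into 5 equal shares of 1/5 among Diego, Elena, Catalina, Mateo, Hugo.
Diego predeceased; the 1/5 allotted to Diego's branch passes to Diego's issue by representation.
The 1/5 is divided into 3 equal shares of 1/15 among Alonso, Octavio, Nieves.
Alonso is living and takes 1/15.
Octavio is living and takes 1/15.
Nieves is living and takes 1/15.
Elena predeceased; the 1/5 allotted to Elena's branch passes to Elena's issue by representation.
Teodoro is the sole taker at this level and receives the full 1/5.
Catalina is living and takes 1/5.
Mateo is living and takes 1/5.
Hugo is living and takes 1/5.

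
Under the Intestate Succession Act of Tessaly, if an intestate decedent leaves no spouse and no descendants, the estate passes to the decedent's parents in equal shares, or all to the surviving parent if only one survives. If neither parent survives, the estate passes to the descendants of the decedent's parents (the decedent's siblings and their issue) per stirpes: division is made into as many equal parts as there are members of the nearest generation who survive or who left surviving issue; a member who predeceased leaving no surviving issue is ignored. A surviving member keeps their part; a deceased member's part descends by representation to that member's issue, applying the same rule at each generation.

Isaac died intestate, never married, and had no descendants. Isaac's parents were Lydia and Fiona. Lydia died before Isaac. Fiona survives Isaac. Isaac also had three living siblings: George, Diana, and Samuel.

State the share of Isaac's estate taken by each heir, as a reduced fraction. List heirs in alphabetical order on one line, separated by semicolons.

Only one parent, Fiona, survives, so Fiona takes the entire estate. The siblings take nothing because a surviving parent has priority.

Fiona 1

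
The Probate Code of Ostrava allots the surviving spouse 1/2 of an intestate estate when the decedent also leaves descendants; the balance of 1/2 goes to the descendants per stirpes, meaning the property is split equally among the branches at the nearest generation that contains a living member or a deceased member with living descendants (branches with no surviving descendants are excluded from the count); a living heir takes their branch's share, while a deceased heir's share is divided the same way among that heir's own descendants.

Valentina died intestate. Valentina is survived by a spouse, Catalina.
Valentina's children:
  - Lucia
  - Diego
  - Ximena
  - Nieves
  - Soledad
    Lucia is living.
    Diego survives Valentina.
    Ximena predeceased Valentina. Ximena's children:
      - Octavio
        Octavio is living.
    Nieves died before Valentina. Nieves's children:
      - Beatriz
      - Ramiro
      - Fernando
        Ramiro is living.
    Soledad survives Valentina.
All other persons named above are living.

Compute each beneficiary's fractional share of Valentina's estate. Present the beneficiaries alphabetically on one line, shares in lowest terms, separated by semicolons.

Catalina, as surviving spouse, takes 1/2.
The remaining 1/2 passes to Valentina's descendants per stirpes.
The 1/2 is divided into 5 equal shares of 1/10 among Lucia, Diego, Ximena, Nieves, Soledad.
Lucia is living and takes 1/10.
Diego is living and takes 1/10.
Ximena predeceased; the 1/10 allotted to Ximena's branch passes to Ximena's issue by representation.
Octavio is the sole taker at this level and receives the full 1/10.
Nieves predeceased; the 1/10 allotted to Nieves's branch passes to Nieves's issue by representation.
The 1/10 is divided into 3 equal shares of 1/30 among Beatriz, Ramiro, Fernando.
Beatriz is living and takes 1/30.
Ramiro is living and takes 1/30.
Fernando is living and takes 1/30.
Soledad is living and takes 1/10.

Beatriz 1/30; Catalina 1/2; Diego 1/10; Fernando 1/30; Lucia 1/10; Octavio 1/10; Ramiro 1/30; Soledad 1/10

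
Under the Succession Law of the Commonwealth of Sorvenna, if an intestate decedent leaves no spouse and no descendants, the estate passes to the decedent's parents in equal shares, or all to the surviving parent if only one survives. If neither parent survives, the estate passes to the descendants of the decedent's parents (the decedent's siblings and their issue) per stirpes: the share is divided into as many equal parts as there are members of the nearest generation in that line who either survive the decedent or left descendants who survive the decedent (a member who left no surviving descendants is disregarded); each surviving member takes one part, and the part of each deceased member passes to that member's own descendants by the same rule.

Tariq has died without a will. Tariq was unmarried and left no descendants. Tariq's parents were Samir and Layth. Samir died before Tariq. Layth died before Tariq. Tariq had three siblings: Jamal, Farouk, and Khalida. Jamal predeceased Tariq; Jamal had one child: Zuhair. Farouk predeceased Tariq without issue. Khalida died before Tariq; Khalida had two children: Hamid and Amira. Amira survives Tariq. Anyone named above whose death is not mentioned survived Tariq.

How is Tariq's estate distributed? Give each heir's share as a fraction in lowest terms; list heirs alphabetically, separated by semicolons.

Amira 1/4; Hamid 1/4; Zuhair 1/2

Neither parent survives and there are no descendants, so the estate passes to Tariq's siblings and their issue per stirpes.
Farouk left no surviving issue, so that branch lapses and is disregarded.
The estate is divided into 2 equal shares of 1/2 among Jamal, Khalida.
Jamal predeceased; the 1/2 allotted to Jamal's branch passes to Jamal's issue by representation.
Zuhair is the sole taker at this level and receives the full 1/2.
Khalida predeceased; the 1/2 allotted to Khalida's branch passes to Khalida's issue by representation.
The 1/2 is divided into 2 equal shares of 1/4 among Hamid, Amira.
Hamid is living and takes 1/4.
Amira is living and takes 1/4.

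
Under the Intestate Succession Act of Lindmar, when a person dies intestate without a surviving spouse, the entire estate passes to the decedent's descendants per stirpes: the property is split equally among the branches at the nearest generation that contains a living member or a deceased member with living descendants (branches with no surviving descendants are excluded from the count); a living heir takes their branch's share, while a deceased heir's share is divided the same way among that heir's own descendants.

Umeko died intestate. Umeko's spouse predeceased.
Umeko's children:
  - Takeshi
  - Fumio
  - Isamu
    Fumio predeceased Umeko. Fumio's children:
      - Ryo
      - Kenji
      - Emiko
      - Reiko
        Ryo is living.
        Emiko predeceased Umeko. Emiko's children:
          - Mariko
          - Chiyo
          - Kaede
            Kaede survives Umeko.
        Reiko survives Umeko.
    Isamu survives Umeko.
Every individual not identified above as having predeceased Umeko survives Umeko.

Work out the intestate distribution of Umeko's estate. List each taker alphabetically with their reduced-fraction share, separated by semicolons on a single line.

There is no surviving spouse, so the entire estate passes to Umeko's descendants per stirpes.
The estate is divided into 3 equal shares of 1/3 among Takeshi, Fumio, Isamu.
Takeshi is living and takes 1/3.
Fumio predeceased; the 1/3 allotted to Fumio's branch passes to Fumio's issue by representation.
The 1/3 is divided into 4 equal shares of 1/12 among Ryo, Kenji, Emiko, Reiko.
Ryo is living and takes 1/12.
Kenji is living and takes 1/12.
Emiko predeceased; the 1/12 allotted to Emiko's branch passes to Emiko's issue by representation.
The 1/12 is divided into 3 equal shares of 1/36 among Mariko, Chiyo, Kaede.
Mariko is living and takes 1/36.
Chiyo is living and takes 1/36.
Kaede is living and takes 1/36.
Reiko is living and takes 1/12.
Isamu is living and takes 1/3.

Chiyo 1/36; Isamu 1/3; Kaede 1/36; Kenji 1/12; Mariko 1/36; Reiko 1/12; Ryo 1/12; Takeshi 1/3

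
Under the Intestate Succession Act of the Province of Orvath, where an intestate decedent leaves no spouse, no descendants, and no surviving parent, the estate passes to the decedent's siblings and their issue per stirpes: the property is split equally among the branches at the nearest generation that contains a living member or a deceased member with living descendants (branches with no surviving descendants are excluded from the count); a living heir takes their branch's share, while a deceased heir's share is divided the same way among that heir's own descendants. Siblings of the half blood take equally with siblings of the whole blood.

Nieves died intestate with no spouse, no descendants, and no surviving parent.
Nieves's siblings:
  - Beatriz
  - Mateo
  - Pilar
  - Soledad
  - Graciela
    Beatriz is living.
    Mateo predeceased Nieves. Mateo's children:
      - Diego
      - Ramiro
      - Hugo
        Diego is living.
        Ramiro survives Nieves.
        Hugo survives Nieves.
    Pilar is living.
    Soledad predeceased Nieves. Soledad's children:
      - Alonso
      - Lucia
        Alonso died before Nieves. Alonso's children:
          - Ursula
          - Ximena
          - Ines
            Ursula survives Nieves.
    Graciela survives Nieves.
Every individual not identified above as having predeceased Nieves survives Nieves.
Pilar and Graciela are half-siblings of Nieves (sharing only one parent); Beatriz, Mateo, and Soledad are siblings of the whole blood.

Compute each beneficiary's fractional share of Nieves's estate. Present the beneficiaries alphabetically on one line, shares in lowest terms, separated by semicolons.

Beatriz 1/5; Diego 1/15; Graciela 1/5; Hugo 1/15; Ines 1/30; Lucia 1/10; Pilar 1/5; Ramiro 1/15; Ursula 1/30; Ximena 1/30

No spouse, descendants, or parent survives, so the estate passes to Nieves's siblings per stirpes.
Half-blood and whole-blood siblings take equally under the stated rule.
The estate is divided into 5 equal shares of 1/5 among Beatriz, Mateo, Pilar, Soledad, Graciela.
Beatriz is living and takes 1/5.
Mateo predeceased; the 1/5 allotted to Mateo's branch passes to Mateo's issue by representation.
The 1/5 is divided into 3 equal shares of 1/15 among Diego, Ramiro, Hugo.
Diego is living and takes 1/15.
Ramiro is living and takes 1/15.
Hugo is living and takes 1/15.
Pilar is living and takes 1/5.
Soledad predeceased; the 1/5 allotted to Soledad's branch passes to Soledad's issue by representation.
The 1/5 is divided into 2 equal shares of 1/10 among Alonso, Lucia.
Alonso predeceased; the 1/10 allotted to Alonso's branch passes to Alonso's issue by representation.
The 1/10 is divided into 3 equal shares of 1/30 among Ursula, Ximena, Ines.
Ursula is living and takes 1/30.
Ximena is living and takes 1/30.
Ines is living and takes 1/30.
Lucia is living and takes 1/10.
Graciela is living and takes 1/5.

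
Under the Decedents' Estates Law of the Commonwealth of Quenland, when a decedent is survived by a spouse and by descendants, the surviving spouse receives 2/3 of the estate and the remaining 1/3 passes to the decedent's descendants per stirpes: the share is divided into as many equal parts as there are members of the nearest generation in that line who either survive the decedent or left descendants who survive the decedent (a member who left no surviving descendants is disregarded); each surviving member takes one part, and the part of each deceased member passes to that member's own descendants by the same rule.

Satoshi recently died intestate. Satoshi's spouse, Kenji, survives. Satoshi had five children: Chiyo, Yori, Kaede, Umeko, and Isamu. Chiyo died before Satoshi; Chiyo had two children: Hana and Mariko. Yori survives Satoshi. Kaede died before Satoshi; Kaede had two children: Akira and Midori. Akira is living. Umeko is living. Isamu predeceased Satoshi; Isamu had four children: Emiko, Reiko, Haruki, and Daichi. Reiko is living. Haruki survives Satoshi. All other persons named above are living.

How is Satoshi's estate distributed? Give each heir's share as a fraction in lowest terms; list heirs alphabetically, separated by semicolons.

Kenji, as surviving spouse, takes 2/3.
The remaining 1/3 passes to Satoshi's descendants per stirpes.
The 1/3 is divided into 5 equal shares of 1/15 among Chiyo, Yori, Kaede, Umeko, Isamu.
Chiyo predeceased; the 1/15 allotted to Chiyo's branch passes to Chiyo's issue by representation.
The 1/15 is divided into 2 equal shares of 1/30 among Hana, Mariko.
Hana is living and takes 1/30.
Mariko is living and takes 1/30.
Yori is living and takes 1/15.
Kaede predeceased; the 1/15 allotted to Kaede's branch passes to Kaede's issue by representation.
The 1/15 is divided into 2 equal shares of 1/30 among Akira, Midori.
Akira is living and takes 1/30.
Midori is living and takes 1/30.
Umeko is living and takes 1/15.
Isamu predeceased; the 1/15 allotted to Isamu's branch passes to Isamu's issue by representation.
The 1/15 is divided into 4 equal shares of 1/60 among Emiko, Reiko, Haruki, Daichi.
Emiko is living and takes 1/60.
Reiko is living and takes 1/60.
Haruki is living and takes 1/60.
Daichi is living and takes 1/60.

Akira 1/30; Daichi 1/60; Emiko 1/60; Hana 1/30; Haruki 1/60; Kenji 2/3; Mariko 1/30; Midori 1/30; Reiko 1/60; Umeko 1/15; Yori 1/15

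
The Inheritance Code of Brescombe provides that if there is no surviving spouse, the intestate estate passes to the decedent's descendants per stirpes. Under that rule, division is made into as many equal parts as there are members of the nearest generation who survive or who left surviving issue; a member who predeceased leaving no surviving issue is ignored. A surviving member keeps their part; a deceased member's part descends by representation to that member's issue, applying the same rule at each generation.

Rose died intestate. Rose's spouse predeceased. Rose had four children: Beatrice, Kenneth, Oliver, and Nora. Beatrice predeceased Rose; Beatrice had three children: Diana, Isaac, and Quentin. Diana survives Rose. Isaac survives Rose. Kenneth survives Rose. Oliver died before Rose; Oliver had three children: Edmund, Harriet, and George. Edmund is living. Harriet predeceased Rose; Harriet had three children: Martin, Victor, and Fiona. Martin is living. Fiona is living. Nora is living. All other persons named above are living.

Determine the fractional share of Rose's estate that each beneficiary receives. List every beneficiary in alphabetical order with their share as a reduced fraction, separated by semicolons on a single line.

There is no surviving spouse, so the entire estate passes to Rose's descendants per stirpes.
The estate is divided into 4 equal shares of 1/4 among Beatrice, Kenneth, Oliver, Nora.
Beatrice predeceased; the 1/4 allotted to Beatrice's branch passes to Beatrice's issue by representation.
The 1/4 is divided into 3 equal shares of 1/12 among Diana, Isaac, Quentin.
Diana is living and takes 1/12.
Isaac is living and takes 1/12.
Quentin is living and takes 1/12.
Kenneth is living and takes 1/4.
Oliver predeceased; the 1/4 allotted to Oliver's branch passes to Oliver's issue by representation.
The 1/4 is divided into 3 equal shares of 1/12 among Edmund, Harriet, George.
Edmund is living and takes 1/12.
Harriet predeceased; the 1/12 allotted to Harriet's branch passes to Harriet's issue by representation.
The 1/12 is divided into 3 equal shares of 1/36 among Martin, Victor, Fiona.
Martin is living and takes 1/36.
Victor is living and takes 1/36.
Fiona is living and takes 1/36.
George is living and takes 1/12.
Nora is living and takes 1/4.

Diana 1/12; Edmund 1/12; Fiona 1/36; George 1/12; Isaac 1/12; Kenneth 1/4; Martin 1/36; Nora 1/4; Quentin 1/12; Victor 1/36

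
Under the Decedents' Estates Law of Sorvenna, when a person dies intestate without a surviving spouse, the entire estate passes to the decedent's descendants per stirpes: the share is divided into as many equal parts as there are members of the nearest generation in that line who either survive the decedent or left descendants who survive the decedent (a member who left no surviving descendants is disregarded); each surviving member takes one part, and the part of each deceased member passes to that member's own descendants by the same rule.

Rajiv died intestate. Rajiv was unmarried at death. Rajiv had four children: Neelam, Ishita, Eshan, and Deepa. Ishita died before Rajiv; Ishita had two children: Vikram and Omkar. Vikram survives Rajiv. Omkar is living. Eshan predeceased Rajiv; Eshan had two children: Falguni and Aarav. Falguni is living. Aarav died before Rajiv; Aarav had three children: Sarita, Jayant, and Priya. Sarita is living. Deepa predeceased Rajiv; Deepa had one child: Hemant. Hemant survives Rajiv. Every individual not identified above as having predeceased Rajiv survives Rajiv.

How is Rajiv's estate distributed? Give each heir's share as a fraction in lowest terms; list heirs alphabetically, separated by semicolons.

There is no surviving spouse, so the entire estate passes to Rajiv's descendants per stirpes.
The estate is divided into 4 equal shares of 1/4 among Neelam, Ishita, Eshan, Deepa.
Neelam is living and takes 1/4.
Ishita predeceased; the 1/4 allotted to Ishita's branch passes to Ishita's issue by representation.
The 1/4 is divided into 2 equal shares of 1/8 among Vikram, Omkar.
Vikram is living and takes 1/8.
Omkar is living and takes 1/8.
Eshan predeceased; the 1/4 allotted to Eshan's branch passes to Eshan's issue by representation.
The 1/4 is divided into 2 equal shares of 1/8 among Falguni, Aarav.
Falguni is living and takes 1/8.
Aarav predeceased; the 1/8 allotted to Aarav's branch passes to Aarav's issue by representation.
The 1/8 is divided into 3 equal shares of 1/24 among Sarita, Jayant, Priya.
Sarita is living and takes 1/24.
Jayant is living and takes 1/24.
Priya is living and takes 1/24.
Deepa predeceased; the 1/4 allotted to Deepa's branch passes to Deepa's issue by representation.
Hemant is the sole taker at this level and receives the full 1/4.

Falguni 1/8; Hemant 1/4; Jayant 1/24; Neelam 1/4; Omkar 1/8; Priya 1/24; Sarita 1/24; Vikram 1/8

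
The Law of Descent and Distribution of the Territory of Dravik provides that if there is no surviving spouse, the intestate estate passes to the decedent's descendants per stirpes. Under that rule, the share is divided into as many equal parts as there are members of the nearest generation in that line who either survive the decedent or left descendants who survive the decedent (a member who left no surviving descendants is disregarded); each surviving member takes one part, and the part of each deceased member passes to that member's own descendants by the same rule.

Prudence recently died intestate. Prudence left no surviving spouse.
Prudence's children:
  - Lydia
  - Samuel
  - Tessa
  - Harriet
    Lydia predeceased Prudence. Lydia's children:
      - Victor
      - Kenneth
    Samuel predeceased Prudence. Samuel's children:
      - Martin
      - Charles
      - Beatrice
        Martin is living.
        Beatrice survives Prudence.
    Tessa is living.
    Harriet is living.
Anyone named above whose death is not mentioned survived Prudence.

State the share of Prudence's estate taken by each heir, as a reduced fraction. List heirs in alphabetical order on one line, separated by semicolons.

Beatrice 1/12; Charles 1/12; Harriet 1/4; Kenneth 1/8; Martin 1/12; Tessa 1/4; Victor 1/8

There is no surviving spouse, so the entire estate passes to Prudence's descendants per stirpes.
The estate is divided into 4 equal shares of 1/4 among Lydia, Samuel, Tessa, Harriet.
Lydia predeceased; the 1/4 allotted to Lydia's branch passes to Lydia's issue by representation.
The 1/4 is divided into 2 equal shares of 1/8 among Victor, Kenneth.
Victor is living and takes 1/8.
Kenneth is living and takes 1/8.
Samuel predeceased; the 1/4 allotted to Samuel's branch passes to Samuel's issue by representation.
The 1/4 is divided into 3 equal shares of 1/12 among Martin, Charles, Beatrice.
Martin is living and takes 1/12.
Charles is living and takes 1/12.
Beatrice is living and takes 1/12.
Tessa is living and takes 1/4.
Harriet is living and takes 1/4.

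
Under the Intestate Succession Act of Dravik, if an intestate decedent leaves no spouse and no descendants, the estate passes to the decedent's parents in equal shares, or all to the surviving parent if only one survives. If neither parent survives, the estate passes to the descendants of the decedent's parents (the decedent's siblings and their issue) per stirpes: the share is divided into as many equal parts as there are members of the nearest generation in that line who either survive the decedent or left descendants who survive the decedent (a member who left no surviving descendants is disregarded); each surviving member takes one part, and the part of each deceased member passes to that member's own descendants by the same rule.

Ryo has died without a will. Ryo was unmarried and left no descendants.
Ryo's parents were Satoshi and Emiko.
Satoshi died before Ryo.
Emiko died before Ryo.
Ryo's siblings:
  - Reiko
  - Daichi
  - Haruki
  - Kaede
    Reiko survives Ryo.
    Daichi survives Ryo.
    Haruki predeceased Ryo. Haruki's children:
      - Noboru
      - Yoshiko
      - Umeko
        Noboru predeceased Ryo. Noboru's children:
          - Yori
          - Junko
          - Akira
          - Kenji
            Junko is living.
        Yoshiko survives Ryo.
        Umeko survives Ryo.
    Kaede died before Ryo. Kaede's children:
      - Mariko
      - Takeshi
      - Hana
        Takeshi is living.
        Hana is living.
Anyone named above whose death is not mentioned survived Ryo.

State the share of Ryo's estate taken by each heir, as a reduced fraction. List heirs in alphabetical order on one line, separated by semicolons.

Neither parent survives and there are no descendants, so the estate passes to Ryo's siblings and their issue per stirpes.
The estate is divided into 4 equal shares of 1/4 among Reiko, Daichi, Haruki, Kaede.
Reiko is living and takes 1/4.
Daichi is living and takes 1/4.
Haruki predeceased; the 1/4 allotted to Haruki's branch passes to Haruki's issue by representation.
The 1/4 is divided into 3 equal shares of 1/12 among Noboru, Yoshiko, Umeko.
Noboru predeceased; the 1/12 allotted to Noboru's branch passes to Noboru's issue by representation.
The 1/12 is divided into 4 equal shares of 1/48 among Yori, Junko, Akira, Kenji.
Yori is living and takes 1/48.
Junko is living and takes 1/48.
Akira is living and takes 1/48.
Kenji is living and takes 1/48.
Yoshiko is living and takes 1/12.
Umeko is living and takes 1/12.
Kaede predeceased; the 1/4 allotted to Kaede's branch passes to Kaede's issue by representation.
The 1/4 is divided into 3 equal shares of 1/12 among Mariko, Takeshi, Hana.
Mariko is living and takes 1/12.
Takeshi is living and takes 1/12.
Hana is living and takes 1/12.

Akira 1/48; Daichi 1/4; Hana 1/12; Junko 1/48; Kenji 1/48; Mariko 1/12; Reiko 1/4; Takeshi 1/12; Umeko 1/12; Yori 1/48; Yoshiko 1/12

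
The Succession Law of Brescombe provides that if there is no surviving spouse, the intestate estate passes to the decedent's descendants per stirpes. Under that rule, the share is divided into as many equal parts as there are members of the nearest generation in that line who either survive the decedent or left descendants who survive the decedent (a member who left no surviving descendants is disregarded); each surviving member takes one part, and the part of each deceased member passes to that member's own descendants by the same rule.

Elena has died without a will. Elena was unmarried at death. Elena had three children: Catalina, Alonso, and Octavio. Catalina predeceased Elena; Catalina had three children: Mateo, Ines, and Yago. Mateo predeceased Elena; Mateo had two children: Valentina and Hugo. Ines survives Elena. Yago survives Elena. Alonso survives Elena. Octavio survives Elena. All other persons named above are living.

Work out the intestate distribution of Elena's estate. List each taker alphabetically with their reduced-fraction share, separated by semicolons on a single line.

Alonso 1/3; Hugo 1/18; Ines 1/9; Octavio 1/3; Valentina 1/18; Yago 1/9

There is no surviving spouse, so the entire estate passes to Elena's descendants per stirpes.
The estate is divided into 3 equal shares of 1/3 among Catalina, Alonso, Octavio.
Catalina predeceased; the 1/3 allotted to Catalina's branch passes to Catalina's issue by representation.
The 1/3 is divided into 3 equal shares of 1/9 among Mateo, Ines, Yago.
Mateo predeceased; the 1/9 allotted to Mateo's branch passes to Mateo's issue by representation.
The 1/9 is divided into 2 equal shares of 1/18 among Valentina, Hugo.
Valentina is living and takes 1/18.
Hugo is living and takes 1/18.
Ines is living and takes 1/9.
Yago is living and takes 1/9.
Alonso is living and takes 1/3.
Octavio is living and takes 1/3.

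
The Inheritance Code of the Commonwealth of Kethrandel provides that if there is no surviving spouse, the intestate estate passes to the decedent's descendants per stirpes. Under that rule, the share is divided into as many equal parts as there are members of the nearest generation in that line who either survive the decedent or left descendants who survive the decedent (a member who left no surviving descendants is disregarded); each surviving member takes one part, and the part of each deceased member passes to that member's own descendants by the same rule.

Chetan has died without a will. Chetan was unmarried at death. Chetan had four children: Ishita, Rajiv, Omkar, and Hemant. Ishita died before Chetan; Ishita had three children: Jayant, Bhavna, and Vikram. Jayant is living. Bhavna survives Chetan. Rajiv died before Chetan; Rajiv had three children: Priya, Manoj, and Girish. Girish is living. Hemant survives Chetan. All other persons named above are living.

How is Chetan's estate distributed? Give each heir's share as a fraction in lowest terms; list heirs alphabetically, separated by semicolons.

Bhavna 1/12; Girish 1/12; Hemant 1/4; Jayant 1/12; Manoj 1/12; Omkar 1/4; Priya 1/12; Vikram 1/12

There is no surviving spouse, so the entire estate passes to Chetan's descendants per stirpes.
The estate is divided into 4 equal shares of 1/4 among Ishita, Rajiv, Omkar, Hemant.
Ishita predeceased; the 1/4 allotted to Ishita's branch passes to Ishita's issue by representation.
The 1/4 is divided into 3 equal shares of 1/12 among Jayant, Bhavna, Vikram.
Jayant is living and takes 1/12.
Bhavna is living and takes 1/12.
Vikram is living and takes 1/12.
Rajiv predeceased; the 1/4 allotted to Rajiv's branch passes to Rajiv's issue by representation.
The 1/4 is divided into 3 equal shares of 1/12 among Priya, Manoj, Girish.
Priya is living and takes 1/12.
Manoj is living and takes 1/12.
Girish is living and takes 1/12.
Omkar is living and takes 1/4.
Hemant is living and takes 1/4.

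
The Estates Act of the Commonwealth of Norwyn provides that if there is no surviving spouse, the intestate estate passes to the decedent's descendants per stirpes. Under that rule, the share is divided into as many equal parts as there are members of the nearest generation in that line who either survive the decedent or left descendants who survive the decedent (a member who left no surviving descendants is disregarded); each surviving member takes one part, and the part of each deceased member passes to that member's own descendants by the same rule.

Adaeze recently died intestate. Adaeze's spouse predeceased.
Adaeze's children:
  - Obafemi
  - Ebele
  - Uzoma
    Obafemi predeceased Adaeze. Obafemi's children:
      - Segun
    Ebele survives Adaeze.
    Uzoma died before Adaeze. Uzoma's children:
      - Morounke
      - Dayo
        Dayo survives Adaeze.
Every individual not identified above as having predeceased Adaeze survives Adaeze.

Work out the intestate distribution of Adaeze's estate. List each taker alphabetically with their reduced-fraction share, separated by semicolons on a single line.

Dayo 1/6; Ebele 1/3; Morounke 1/6; Segun 1/3

There is no surviving spouse, so the entire estate passes to Adaeze's descendants per stirpes.
The estate is divided into 3 equal shares of 1/3 among Obafemi, Ebele, Uzoma.
Obafemi predeceased; the 1/3 allotted to Obafemi's branch passes to Obafemi's issue by representation.
Segun is the sole taker at this level and receives the full 1/3.
Ebele is living and takes 1/3.
Uzoma predeceased; the 1/3 allotted to Uzoma's branch passes to Uzoma's issue by representation.
The 1/3 is divided into 2 equal shares of 1/6 among Morounke, Dayo.
Morounke is living and takes 1/6.
Dayo is living and takes 1/6.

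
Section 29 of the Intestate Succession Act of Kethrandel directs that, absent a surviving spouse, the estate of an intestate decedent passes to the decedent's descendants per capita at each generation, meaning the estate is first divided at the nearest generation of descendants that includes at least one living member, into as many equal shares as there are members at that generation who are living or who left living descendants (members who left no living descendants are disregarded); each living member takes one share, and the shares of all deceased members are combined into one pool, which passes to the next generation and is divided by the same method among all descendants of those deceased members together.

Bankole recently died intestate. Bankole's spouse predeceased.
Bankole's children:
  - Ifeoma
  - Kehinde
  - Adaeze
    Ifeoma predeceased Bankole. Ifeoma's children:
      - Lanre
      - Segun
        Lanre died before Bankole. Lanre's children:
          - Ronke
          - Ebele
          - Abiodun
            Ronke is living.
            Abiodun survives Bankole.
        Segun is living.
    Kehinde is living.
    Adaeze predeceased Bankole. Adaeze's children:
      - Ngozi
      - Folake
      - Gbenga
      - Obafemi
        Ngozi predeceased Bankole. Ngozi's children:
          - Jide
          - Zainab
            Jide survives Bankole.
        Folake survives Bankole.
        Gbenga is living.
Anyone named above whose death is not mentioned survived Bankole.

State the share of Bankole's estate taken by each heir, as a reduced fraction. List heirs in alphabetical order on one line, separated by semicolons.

Abiodun 2/45; Ebele 2/45; Folake 1/9; Gbenga 1/9; Jide 2/45; Kehinde 1/3; Obafemi 1/9; Ronke 2/45; Segun 1/9; Zainab 2/45

There is no surviving spouse, so the entire estate passes to Bankole's descendants per capita at each generation.
At generation 1 (Ifeoma, Kehinde, Adaeze) there are 3 shares of (1)/3 = 1/3 each.
Living: Kehinde — each takes 1/3.
Deceased: Ifeoma and Adaeze. Their combined 2/3 is pooled and carried to generation 2.
At generation 2 (Lanre, Segun, Ngozi, Folake, Gbenga, Obafemi) there are 6 shares of (2/3)/6 = 1/9 each.
Living: Segun, Folake, Gbenga, and Obafemi — each takes 1/9.
Deceased: Lanre and Ngozi. Their combined 2/9 is pooled and carried to generation 3.
At generation 3 (Ronke, Ebele, Abiodun, Jide, Zainab) there are 5 shares of (2/9)/5 = 2/45 each.
Living: Ronke, Ebele, Abiodun, Jide, and Zainab — each takes 2/45.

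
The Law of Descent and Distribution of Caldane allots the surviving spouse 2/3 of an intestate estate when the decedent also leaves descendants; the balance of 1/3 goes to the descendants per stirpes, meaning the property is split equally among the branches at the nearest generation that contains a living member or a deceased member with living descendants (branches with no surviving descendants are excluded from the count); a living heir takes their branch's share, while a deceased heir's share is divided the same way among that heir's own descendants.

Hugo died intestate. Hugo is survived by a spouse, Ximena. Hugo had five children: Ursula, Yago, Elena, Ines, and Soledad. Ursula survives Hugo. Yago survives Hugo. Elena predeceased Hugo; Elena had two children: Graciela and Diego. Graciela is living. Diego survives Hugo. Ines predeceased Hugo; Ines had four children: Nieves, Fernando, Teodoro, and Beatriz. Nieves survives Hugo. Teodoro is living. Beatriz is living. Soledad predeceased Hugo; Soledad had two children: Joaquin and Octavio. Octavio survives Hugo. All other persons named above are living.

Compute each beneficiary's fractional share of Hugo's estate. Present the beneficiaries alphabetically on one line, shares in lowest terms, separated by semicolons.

Beatriz 1/60; Diego 1/30; Fernando 1/60; Graciela 1/30; Joaquin 1/30; Nieves 1/60; Octavio 1/30; Teodoro 1/60; Ursula 1/15; Ximena 2/3; Yago 1/15

Ximena, as surviving spouse, takes 2/3.
The remaining 1/3 passes to Hugo's descendants per stirpes.
The 1/3 is divided into 5 equal shares of 1/15 among Ursula, Yago, Elena, Ines, Soledad.
Ursula is living and takes 1/15.
Yago is living and takes 1/15.
Elena predeceased; the 1/15 allotted to Elena's branch passes to Elena's issue by representation.
The 1/15 is divided into 2 equal shares of 1/30 among Graciela, Diego.
Graciela is living and takes 1/30.
Diego is living and takes 1/30.
Ines predeceased; the 1/15 allotted to Ines's branch passes to Ines's issue by representation.
The 1/15 is divided into 4 equal shares of 1/60 among Nieves, Fernando, Teodoro, Beatriz.
Nieves is living and takes 1/60.
Fernando is living and takes 1/60.
Teodoro is living and takes 1/60.
Beatriz is living and takes 1/60.
Soledad predeceased; the 1/15 allotted to Soledad's branch passes to Soledad's issue by representation.
The 1/15 is divided into 2 equal shares of 1/30 among Joaquin, Octavio.
Joaquin is living and takes 1/30.
Octavio is living and takes 1/30.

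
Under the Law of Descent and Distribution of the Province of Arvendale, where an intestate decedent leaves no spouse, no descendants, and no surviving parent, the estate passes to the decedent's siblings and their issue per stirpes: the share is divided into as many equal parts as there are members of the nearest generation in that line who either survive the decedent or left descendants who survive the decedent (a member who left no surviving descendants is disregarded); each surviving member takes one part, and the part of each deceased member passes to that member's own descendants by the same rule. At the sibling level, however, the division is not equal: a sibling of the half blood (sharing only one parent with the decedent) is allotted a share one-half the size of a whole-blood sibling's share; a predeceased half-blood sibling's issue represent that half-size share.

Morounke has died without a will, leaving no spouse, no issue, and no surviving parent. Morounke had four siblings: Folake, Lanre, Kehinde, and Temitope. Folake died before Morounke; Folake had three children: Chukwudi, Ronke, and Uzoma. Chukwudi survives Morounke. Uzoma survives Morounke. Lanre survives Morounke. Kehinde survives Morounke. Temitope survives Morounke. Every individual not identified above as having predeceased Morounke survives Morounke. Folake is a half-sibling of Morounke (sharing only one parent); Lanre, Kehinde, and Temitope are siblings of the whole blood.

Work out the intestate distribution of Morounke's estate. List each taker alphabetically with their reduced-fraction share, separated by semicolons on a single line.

Chukwudi 1/21; Kehinde 2/7; Lanre 2/7; Ronke 1/21; Temitope 2/7; Uzoma 1/21

No spouse, descendants, or parent survives, so the estate passes to Morounke's siblings per stirpes.
Half-blood siblings count for one-half the weight of whole-blood siblings at the initial division.
Dividing 1 in proportion to weights (total weight 7/2): Folake (weight 1/2) → 1/7; Lanre (weight 1) → 2/7; Kehinde (weight 1) → 2/7; Temitope (weight 1) → 2/7.
Folake predeceased; the 1/7 allotted to Folake's branch passes to Folake's issue by representation.
The 1/7 is divided into 3 equal shares of 1/21 among Chukwudi, Ronke, Uzoma.
Chukwudi is living and takes 1/21.
Ronke is living and takes 1/21.
Uzoma is living and takes 1/21.
Lanre is living and takes 2/7.
Kehinde is living and takes 2/7.
Temitope is living and takes 2/7.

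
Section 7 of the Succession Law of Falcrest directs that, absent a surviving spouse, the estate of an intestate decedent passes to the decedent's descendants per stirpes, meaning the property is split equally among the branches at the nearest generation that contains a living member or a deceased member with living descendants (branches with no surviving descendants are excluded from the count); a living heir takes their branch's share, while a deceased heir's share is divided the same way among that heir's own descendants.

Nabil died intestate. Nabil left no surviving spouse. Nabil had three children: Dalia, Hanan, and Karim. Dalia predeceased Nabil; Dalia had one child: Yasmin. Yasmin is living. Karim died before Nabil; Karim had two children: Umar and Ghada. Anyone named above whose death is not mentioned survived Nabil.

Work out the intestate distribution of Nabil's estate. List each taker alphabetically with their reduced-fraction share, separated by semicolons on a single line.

Ghada 1/6; Hanan 1/3; Umar 1/6; Yasmin 1/3

There is no surviving spouse, so the entire estate passes to Nabil's descendants per stirpes.
The estate is divided into 3 equal shares of 1/3 among Dalia, Hanan, Karim.
Dalia predeceased; the 1/3 allotted to Dalia's branch passes to Dalia's issue by representation.
Yasmin is the sole taker at this level and receives the full 1/3.
Hanan is living and takes 1/3.
Karim predeceased; the 1/3 allotted to Karim's branch passes to Karim's issue by representation.
The 1/3 is divided into 2 equal shares of 1/6 among Umar, Ghada.
Umar is living and takes 1/6.
Ghada is living and takes 1/6.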